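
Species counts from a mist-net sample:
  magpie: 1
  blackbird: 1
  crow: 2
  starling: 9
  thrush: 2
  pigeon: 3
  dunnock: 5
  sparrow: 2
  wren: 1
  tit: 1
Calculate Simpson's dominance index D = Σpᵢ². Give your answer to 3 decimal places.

Total N = 1+1+2+9+2+3+5+2+1+1 = 27, so the proportions are 0.03704, 0.03704, 0.07407, 0.33333, 0.07407, 0.11111, 0.18519, 0.07407, 0.03704, 0.03704 (working shown to 5 dp, full precision carried).
D = 0.03704² + 0.03704² + 0.07407² + 0.33333² + 0.07407² + 0.11111² + 0.18519² + 0.07407² + 0.03704² + 0.03704² = 0.00137 + 0.00137 + 0.00549 + 0.11111 + 0.00549 + 0.01235 + 0.03429 + 0.00549 + 0.00137 + 0.00137 = 0.17970.
To 3 decimal places, D = 0.180.

0.180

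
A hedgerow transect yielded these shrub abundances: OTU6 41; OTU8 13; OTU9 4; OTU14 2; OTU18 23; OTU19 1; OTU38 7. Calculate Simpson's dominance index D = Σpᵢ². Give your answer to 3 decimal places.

Total N = 41+13+4+2+23+1+7 = 91, so the proportions are 0.45055, 0.14286, 0.04396, 0.02198, 0.25275, 0.01099, 0.07692 (working shown to 5 dp, full precision carried).
D = 0.45055² + 0.14286² + 0.04396² + 0.02198² + 0.25275² + 0.01099² + 0.07692² = 0.20299 + 0.02041 + 0.00193 + 0.00048 + 0.06388 + 0.00012 + 0.00592 = 0.29574.
To 3 decimal places, D = 0.296.

0.296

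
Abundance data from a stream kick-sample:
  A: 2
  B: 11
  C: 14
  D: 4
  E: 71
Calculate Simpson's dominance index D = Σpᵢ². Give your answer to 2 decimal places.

Total N = 2+11+14+4+71 = 102, so the proportions are 0.0196, 0.1078, 0.1373, 0.0392, 0.6961 (working shown to 4 dp, full precision carried).
D = 0.0196² + 0.1078² + 0.1373² + 0.0392² + 0.6961² = 0.0004 + 0.0116 + 0.0188 + 0.0015 + 0.4845 = 0.5169.
To 2 decimal places, D = 0.52.

0.52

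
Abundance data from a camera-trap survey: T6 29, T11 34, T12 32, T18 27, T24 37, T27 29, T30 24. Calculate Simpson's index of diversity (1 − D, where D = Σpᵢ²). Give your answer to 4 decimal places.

Total N = 29+34+32+27+37+29+24 = 212, so the proportions are 0.136792, 0.160377, 0.150943, 0.127358, 0.174528, 0.136792, 0.113208 (working shown to 6 dp, full precision carried).
D = 0.136792² + 0.160377² + 0.150943² + 0.127358² + 0.174528² + 0.136792² + 0.113208² = 0.018712 + 0.025721 + 0.022784 + 0.016220 + 0.030460 + 0.018712 + 0.012816 = 0.145425.
So 1 − D = 0.854575, i.e. 0.8546 to 4 decimal places.

0.8546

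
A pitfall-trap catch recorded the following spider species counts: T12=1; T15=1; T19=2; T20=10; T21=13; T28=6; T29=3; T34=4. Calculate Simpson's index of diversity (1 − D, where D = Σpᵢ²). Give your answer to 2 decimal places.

0.79

Total N = 1+1+2+10+13+6+3+4 = 40, so the proportions are 0.025, 0.025, 0.05, 0.25, 0.325, 0.15, 0.075, 0.1 (working shown to 4 dp, full precision carried).
D = 0.025² + 0.025² + 0.05² + 0.25² + 0.325² + 0.15² + 0.075² + 0.1² = 0.0006 + 0.0006 + 0.0025 + 0.0625 + 0.1056 + 0.0225 + 0.0056 + 0.0100 = 0.2100.
So 1 − D = 0.7900, i.e. 0.79 to 2 decimal places.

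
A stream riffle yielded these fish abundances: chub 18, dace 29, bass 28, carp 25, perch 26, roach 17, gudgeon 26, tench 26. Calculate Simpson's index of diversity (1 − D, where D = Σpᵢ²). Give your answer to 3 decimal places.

0.871

Total N = 18+29+28+25+26+17+26+26 = 195, so the proportions are 0.09231, 0.14872, 0.14359, 0.12821, 0.13333, 0.08718, 0.13333, 0.13333 (working shown to 5 dp, full precision carried).
D = 0.09231² + 0.14872² + 0.14359² + 0.12821² + 0.13333² + 0.08718² + 0.13333² + 0.13333² = 0.00852 + 0.02212 + 0.02062 + 0.01644 + 0.01778 + 0.00760 + 0.01778 + 0.01778 = 0.12863.
So 1 − D = 0.87137, i.e. 0.871 to 3 decimal places.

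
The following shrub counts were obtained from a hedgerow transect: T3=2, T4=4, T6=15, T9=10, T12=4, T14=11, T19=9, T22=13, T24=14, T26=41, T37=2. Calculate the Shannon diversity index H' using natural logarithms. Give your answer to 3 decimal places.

2.059

Total N = 2+4+15+10+4+11+9+13+14+41+2 = 125, so the proportions are 0.016, 0.032, 0.12, 0.08, 0.032, 0.088, 0.072, 0.104, 0.112, 0.328, 0.016 (working shown to 5 dp, full precision carried).
Each pᵢ ln pᵢ term: 0.016×(-4.13517)=-0.06616, 0.032×(-3.44202)=-0.11014, 0.12×(-2.12026)=-0.25443, 0.08×(-2.52573)=-0.20206, 0.032×(-3.44202)=-0.11014, 0.088×(-2.43042)=-0.21388, 0.072×(-2.63109)=-0.18944, 0.104×(-2.26336)=-0.23539, 0.112×(-2.18926)=-0.24520, 0.328×(-1.11474)=-0.36564, 0.016×(-4.13517)=-0.06616.
Sum = -2.05864, so H' = 2.059.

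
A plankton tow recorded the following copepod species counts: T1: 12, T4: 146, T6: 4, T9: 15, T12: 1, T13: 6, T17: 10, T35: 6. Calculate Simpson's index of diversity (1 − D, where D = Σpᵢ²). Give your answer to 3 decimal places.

Total N = 12+146+4+15+1+6+10+6 = 200, so the proportions are 0.06, 0.73, 0.02, 0.075, 0.005, 0.03, 0.05, 0.03 (working shown to 5 dp, full precision carried).
D = 0.06² + 0.73² + 0.02² + 0.075² + 0.005² + 0.03² + 0.05² + 0.03² = 0.00360 + 0.53290 + 0.00040 + 0.00562 + 0.00003 + 0.00090 + 0.00250 + 0.00090 = 0.54685.
So 1 − D = 0.45315, i.e. 0.453 to 3 decimal places.

0.453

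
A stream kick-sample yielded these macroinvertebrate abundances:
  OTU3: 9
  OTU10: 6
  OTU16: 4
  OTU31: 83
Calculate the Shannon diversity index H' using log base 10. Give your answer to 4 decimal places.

0.2934

Total N = 9+6+4+83 = 102, so the proportions are 0.088235, 0.058824, 0.039216, 0.813725 (working shown to 6 dp, full precision carried).
Each pᵢ log₁₀ pᵢ term: 0.088235×(-1.054358)=-0.093032, 0.058824×(-1.230449)=-0.072379, 0.039216×(-1.406540)=-0.055158, 0.813725×(-0.089522)=-0.072846.
Sum = -0.293416, so H' = 0.2934.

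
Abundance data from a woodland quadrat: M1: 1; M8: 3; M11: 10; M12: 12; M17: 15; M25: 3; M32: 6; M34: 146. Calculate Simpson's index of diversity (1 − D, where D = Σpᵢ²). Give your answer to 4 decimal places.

0.4315

Total N = 1+3+10+12+15+3+6+146 = 196, so the proportions are 0.005102, 0.015306, 0.05102, 0.061224, 0.076531, 0.015306, 0.030612, 0.744898 (working shown to 6 dp, full precision carried).
D = 0.005102² + 0.015306² + 0.05102² + 0.061224² + 0.076531² + 0.015306² + 0.030612² + 0.744898² = 0.000026 + 0.000234 + 0.002603 + 0.003748 + 0.005857 + 0.000234 + 0.000937 + 0.554873 = 0.568513.
So 1 − D = 0.431487, i.e. 0.4315 to 4 decimal places.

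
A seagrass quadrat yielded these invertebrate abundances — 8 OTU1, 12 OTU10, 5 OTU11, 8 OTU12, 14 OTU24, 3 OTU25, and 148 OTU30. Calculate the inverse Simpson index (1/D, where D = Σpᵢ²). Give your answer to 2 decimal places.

Total N = 8+12+5+8+14+3+148 = 198, so the proportions are 0.0404, 0.06061, 0.02525, 0.0404, 0.07071, 0.01515, 0.74747 (working shown to 5 dp, full precision carried).
D = 0.0404² + 0.06061² + 0.02525² + 0.0404² + 0.07071² + 0.01515² + 0.74747² = 0.00163 + 0.00367 + 0.00064 + 0.00163 + 0.00500 + 0.00023 + 0.55872 = 0.57152.
So 1/D = 1.7497, i.e. 1.75 to 2 decimal places.

1.75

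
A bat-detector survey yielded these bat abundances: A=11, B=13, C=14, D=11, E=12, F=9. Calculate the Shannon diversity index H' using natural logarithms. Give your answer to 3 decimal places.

1.782

Total N = 11+13+14+11+12+9 = 70, so the proportions are 0.15714, 0.18571, 0.2, 0.15714, 0.17143, 0.12857 (working shown to 5 dp, full precision carried).
Each pᵢ ln pᵢ term: 0.15714×(-1.85060)=-0.29081, 0.18571×(-1.68355)=-0.31266, 0.2×(-1.60944)=-0.32189, 0.15714×(-1.85060)=-0.29081, 0.17143×(-1.76359)=-0.30233, 0.12857×(-2.05127)=-0.26373.
Sum = -1.78223, so H' = 1.782.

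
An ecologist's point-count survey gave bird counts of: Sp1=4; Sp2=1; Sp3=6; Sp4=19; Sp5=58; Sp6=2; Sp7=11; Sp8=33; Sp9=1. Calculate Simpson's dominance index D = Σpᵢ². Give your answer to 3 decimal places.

Total N = 4+1+6+19+58+2+11+33+1 = 135, so the proportions are 0.02963, 0.00741, 0.04444, 0.14074, 0.42963, 0.01481, 0.08148, 0.24444, 0.00741 (working shown to 5 dp, full precision carried).
D = 0.02963² + 0.00741² + 0.04444² + 0.14074² + 0.42963² + 0.01481² + 0.08148² + 0.24444² + 0.00741² = 0.00088 + 0.00005 + 0.00198 + 0.01981 + 0.18458 + 0.00022 + 0.00664 + 0.05975 + 0.00005 = 0.27396.
To 3 decimal places, D = 0.274.

0.274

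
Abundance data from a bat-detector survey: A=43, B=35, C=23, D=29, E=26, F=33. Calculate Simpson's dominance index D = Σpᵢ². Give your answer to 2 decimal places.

0.17

Total N = 43+35+23+29+26+33 = 189, so the proportions are 0.2275, 0.1852, 0.1217, 0.1534, 0.1376, 0.1746 (working shown to 4 dp, full precision carried).
D = 0.2275² + 0.1852² + 0.1217² + 0.1534² + 0.1376² + 0.1746² = 0.0518 + 0.0343 + 0.0148 + 0.0235 + 0.0189 + 0.0305 = 0.1738.
To 2 decimal places, D = 0.17.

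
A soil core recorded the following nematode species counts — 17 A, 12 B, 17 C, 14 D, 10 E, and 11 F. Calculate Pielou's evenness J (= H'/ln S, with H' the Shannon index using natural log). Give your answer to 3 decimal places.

0.988

Total N = 17+12+17+14+10+11 = 81, so the proportions are 0.20988, 0.14815, 0.20988, 0.17284, 0.12346, 0.1358 (working shown to 5 dp, full precision carried).
H' = −Σ pᵢ ln pᵢ = −((-0.32767) + (-0.28290) + (-0.32767) + (-0.30340) + (-0.25825) + (-0.27114)) = 1.77102.
With S = 6 species, ln S = 1.79176, so J = 1.77102/1.79176 = 0.98843, i.e. 0.988 to 3 decimal places.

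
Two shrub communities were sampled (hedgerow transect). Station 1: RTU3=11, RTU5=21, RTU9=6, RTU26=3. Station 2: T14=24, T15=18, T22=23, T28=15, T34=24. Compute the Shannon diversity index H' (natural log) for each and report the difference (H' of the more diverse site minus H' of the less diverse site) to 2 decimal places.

0.43

Station 1: N=41, proportions 0.2683, 0.5122, 0.1463, 0.0732, giving H' = 1.1682 (working shown to 4 dp, full precision carried).
Station 2: N=104, proportions 0.2308, 0.1731, 0.2212, 0.1442, 0.2308, giving H' = 1.5933.
Difference = |1.1682 − 1.5933| = 0.4251, i.e. 0.43 to 2 decimal places.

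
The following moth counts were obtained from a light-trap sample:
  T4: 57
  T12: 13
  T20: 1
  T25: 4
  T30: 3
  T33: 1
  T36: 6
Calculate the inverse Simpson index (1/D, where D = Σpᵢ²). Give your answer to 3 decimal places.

Total N = 57+13+1+4+3+1+6 = 85, so the proportions are 0.670588, 0.152941, 0.011765, 0.047059, 0.035294, 0.011765, 0.070588 (working shown to 6 dp, full precision carried).
D = 0.670588² + 0.152941² + 0.011765² + 0.047059² + 0.035294² + 0.011765² + 0.070588² = 0.449689 + 0.023391 + 0.000138 + 0.002215 + 0.001246 + 0.000138 + 0.004983 = 0.481799.
So 1/D = 2.07555, i.e. 2.076 to 3 decimal places.

2.076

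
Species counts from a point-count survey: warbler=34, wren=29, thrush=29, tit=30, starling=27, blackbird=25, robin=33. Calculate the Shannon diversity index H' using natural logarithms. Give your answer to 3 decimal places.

1.941

Total N = 34+29+29+30+27+25+33 = 207, so the proportions are 0.16425, 0.1401, 0.1401, 0.14493, 0.13043, 0.12077, 0.15942 (working shown to 5 dp, full precision carried).
Each pᵢ ln pᵢ term: 0.16425×(-1.80636)=-0.29670, 0.1401×(-1.96542)=-0.27535, 0.1401×(-1.96542)=-0.27535, 0.14493×(-1.93152)=-0.27993, 0.13043×(-2.03688)=-0.26568, 0.12077×(-2.11384)=-0.25530, 0.15942×(-1.83621)=-0.29273.
Sum = -1.94103, so H' = 1.941.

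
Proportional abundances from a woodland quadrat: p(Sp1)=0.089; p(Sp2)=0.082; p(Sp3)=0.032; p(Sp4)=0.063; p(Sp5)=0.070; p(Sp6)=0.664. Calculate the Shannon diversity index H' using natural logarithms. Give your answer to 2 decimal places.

Each pᵢ ln pᵢ term (working shown to 4 dp, full precision carried): 0.089×(-2.4191)=-0.2153, 0.082×(-2.5010)=-0.2051, 0.032×(-3.4420)=-0.1101, 0.063×(-2.7646)=-0.1742, 0.07×(-2.6593)=-0.1861, 0.664×(-0.4095)=-0.2719.
Sum = -1.1627, so H' = 1.16.

1.16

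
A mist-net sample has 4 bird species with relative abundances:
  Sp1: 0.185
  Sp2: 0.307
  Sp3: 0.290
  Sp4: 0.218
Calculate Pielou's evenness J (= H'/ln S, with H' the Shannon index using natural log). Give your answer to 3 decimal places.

H' = −Σ pᵢ ln pᵢ = −((-0.31217) + (-0.36254) + (-0.35898) + (-0.33207)) = 1.36576 (working shown to 5 dp, full precision carried).
With S = 4 species, ln S = 1.38629, so J = 1.36576/1.38629 = 0.98519, i.e. 0.985 to 3 decimal places.

0.985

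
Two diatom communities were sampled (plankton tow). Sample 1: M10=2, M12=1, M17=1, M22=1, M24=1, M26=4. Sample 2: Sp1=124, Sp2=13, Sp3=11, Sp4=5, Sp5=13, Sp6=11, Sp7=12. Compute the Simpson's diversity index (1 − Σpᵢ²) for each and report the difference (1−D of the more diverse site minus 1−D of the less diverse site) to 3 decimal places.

Sample 1: N=10, proportions 0.2, 0.1, 0.1, 0.1, 0.1, 0.4, giving 1−D = 0.76000 (working shown to 5 dp, full precision carried).
Sample 2: N=189, proportions 0.65608, 0.06878, 0.0582, 0.02646, 0.06878, 0.0582, 0.06349, giving 1−D = 0.54858.
Difference = |0.76000 − 0.54858| = 0.21142, i.e. 0.211 to 3 decimal places.

0.211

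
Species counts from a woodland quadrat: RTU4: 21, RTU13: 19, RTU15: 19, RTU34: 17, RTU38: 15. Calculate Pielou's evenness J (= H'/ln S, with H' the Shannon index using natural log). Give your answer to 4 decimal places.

Total N = 21+19+19+17+15 = 91, so the proportions are 0.230769, 0.208791, 0.208791, 0.186813, 0.164835 (working shown to 6 dp, full precision carried).
H' = −Σ pᵢ ln pᵢ = −((-0.338385) + (-0.327055) + (-0.327055) + (-0.313406) + (-0.297166)) = 1.603068.
With S = 5 species, ln S = 1.609438, so J = 1.603068/1.609438 = 0.996042, i.e. 0.9960 to 4 decimal places.

0.9960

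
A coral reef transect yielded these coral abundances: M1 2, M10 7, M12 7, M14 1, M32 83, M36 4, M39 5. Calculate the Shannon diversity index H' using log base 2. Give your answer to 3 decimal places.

1.355

Total N = 2+7+7+1+83+4+5 = 109, so the proportions are 0.01835, 0.06422, 0.06422, 0.00917, 0.76147, 0.0367, 0.04587 (working shown to 5 dp, full precision carried).
Each pᵢ log₂ pᵢ term: 0.01835×(-5.76818)=-0.10584, 0.06422×(-3.96083)=-0.25437, 0.06422×(-3.96083)=-0.25437, 0.00917×(-6.76818)=-0.06209, 0.76147×(-0.39314)=-0.29937, 0.0367×(-4.76818)=-0.17498, 0.04587×(-4.44626)=-0.20396.
Sum = -1.35497, so H' = 1.355.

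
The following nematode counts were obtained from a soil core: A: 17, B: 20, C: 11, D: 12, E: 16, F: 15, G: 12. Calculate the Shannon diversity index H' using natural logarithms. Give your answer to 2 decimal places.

1.93

Total N = 17+20+11+12+16+15+12 = 103, so the proportions are 0.165, 0.1942, 0.1068, 0.1165, 0.1553, 0.1456, 0.1165 (working shown to 4 dp, full precision carried).
Each pᵢ ln pᵢ term: 0.165×(-1.8015)=-0.2973, 0.1942×(-1.6390)=-0.3183, 0.1068×(-2.2368)=-0.2389, 0.1165×(-2.1498)=-0.2505, 0.1553×(-1.8621)=-0.2893, 0.1456×(-1.9267)=-0.2806, 0.1165×(-2.1498)=-0.2505.
Sum = -1.9253, so H' = 1.93.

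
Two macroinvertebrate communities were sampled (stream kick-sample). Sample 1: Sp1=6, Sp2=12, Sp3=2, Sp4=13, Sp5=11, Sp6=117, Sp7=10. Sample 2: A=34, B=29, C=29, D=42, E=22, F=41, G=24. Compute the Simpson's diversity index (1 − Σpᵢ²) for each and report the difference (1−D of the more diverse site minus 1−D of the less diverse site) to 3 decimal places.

0.337

Sample 1: N=171, proportions 0.03509, 0.07018, 0.0117, 0.07602, 0.06433, 0.68421, 0.05848, giving 1−D = 0.51223 (working shown to 5 dp, full precision carried).
Sample 2: N=221, proportions 0.15385, 0.13122, 0.13122, 0.19005, 0.09955, 0.18552, 0.1086, giving 1−D = 0.84966.
Difference = |0.51223 − 0.84966| = 0.33743, i.e. 0.337 to 3 decimal places.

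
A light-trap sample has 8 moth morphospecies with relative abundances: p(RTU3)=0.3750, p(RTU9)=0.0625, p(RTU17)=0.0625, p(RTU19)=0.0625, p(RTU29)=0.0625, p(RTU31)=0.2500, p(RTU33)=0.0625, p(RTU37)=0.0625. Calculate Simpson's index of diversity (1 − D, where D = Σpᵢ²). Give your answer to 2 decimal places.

0.77

D = 0.375² + 0.0625² + 0.0625² + 0.0625² + 0.0625² + 0.25² + 0.0625² + 0.0625² = 0.1406 + 0.0039 + 0.0039 + 0.0039 + 0.0039 + 0.0625 + 0.0039 + 0.0039 = 0.2266 (working shown to 4 dp, full precision carried).
So 1 − D = 0.7734, i.e. 0.77 to 2 decimal places.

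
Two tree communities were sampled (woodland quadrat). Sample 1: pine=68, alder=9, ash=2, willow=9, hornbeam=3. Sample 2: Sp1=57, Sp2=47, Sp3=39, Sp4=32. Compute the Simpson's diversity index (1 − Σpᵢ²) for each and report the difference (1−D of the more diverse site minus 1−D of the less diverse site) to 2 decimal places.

0.32

Sample 1: N=91, proportions 0.7473, 0.0989, 0.022, 0.0989, 0.033, giving 1−D = 0.4205 (working shown to 4 dp, full precision carried).
Sample 2: N=175, proportions 0.3257, 0.2686, 0.2229, 0.1829, giving 1−D = 0.7387.
Difference = |0.4205 − 0.7387| = 0.3182, i.e. 0.32 to 2 decimal places.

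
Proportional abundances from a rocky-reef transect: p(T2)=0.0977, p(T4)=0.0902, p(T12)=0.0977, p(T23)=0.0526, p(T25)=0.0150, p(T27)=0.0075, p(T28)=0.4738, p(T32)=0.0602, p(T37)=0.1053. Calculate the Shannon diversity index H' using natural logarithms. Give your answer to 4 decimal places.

Each pᵢ ln pᵢ term (working shown to 6 dp, full precision carried): 0.0977×(-2.325854)=-0.227236, 0.0902×(-2.405726)=-0.216996, 0.0977×(-2.325854)=-0.227236, 0.0526×(-2.945039)=-0.154909, 0.015×(-4.199705)=-0.062996, 0.0075×(-4.892852)=-0.036696, 0.4738×(-0.746970)=-0.353914, 0.0602×(-2.810083)=-0.169167, 0.1053×(-2.250942)=-0.237024.
Sum = -1.686175, so H' = 1.6862.

1.6862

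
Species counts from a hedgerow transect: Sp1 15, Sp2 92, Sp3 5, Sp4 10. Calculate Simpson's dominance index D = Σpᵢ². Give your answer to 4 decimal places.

0.5922

Total N = 15+92+5+10 = 122, so the proportions are 0.122951, 0.754098, 0.040984, 0.081967 (working shown to 6 dp, full precision carried).
D = 0.122951² + 0.754098² + 0.040984² + 0.081967² = 0.015117 + 0.568664 + 0.001680 + 0.006719 = 0.592180.
To 4 decimal places, D = 0.5922.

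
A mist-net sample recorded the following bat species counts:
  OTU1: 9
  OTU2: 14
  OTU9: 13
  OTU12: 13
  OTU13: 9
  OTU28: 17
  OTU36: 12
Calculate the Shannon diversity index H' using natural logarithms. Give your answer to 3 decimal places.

Total N = 9+14+13+13+9+17+12 = 87, so the proportions are 0.10345, 0.16092, 0.14943, 0.14943, 0.10345, 0.1954, 0.13793 (working shown to 5 dp, full precision carried).
Each pᵢ ln pᵢ term: 0.10345×(-2.26868)=-0.23469, 0.16092×(-1.82685)=-0.29398, 0.14943×(-1.90096)=-0.28405, 0.14943×(-1.90096)=-0.28405, 0.10345×(-2.26868)=-0.23469, 0.1954×(-1.63269)=-0.31903, 0.13793×(-1.98100)=-0.27324.
Sum = -1.92374, so H' = 1.924.

1.924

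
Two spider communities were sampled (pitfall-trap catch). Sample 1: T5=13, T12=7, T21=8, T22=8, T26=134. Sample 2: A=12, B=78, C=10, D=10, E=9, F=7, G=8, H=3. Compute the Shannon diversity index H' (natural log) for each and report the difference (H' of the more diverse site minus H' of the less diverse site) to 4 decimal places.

0.6933

Sample 1: N=170, proportions 0.076471, 0.041176, 0.047059, 0.047059, 0.788235, giving H' = 0.803167 (working shown to 6 dp, full precision carried).
Sample 2: N=137, proportions 0.087591, 0.569343, 0.072993, 0.072993, 0.065693, 0.051095, 0.058394, 0.021898, giving H' = 1.496465.
Difference = |0.803167 − 1.496465| = 0.693298, i.e. 0.6933 to 4 decimal places.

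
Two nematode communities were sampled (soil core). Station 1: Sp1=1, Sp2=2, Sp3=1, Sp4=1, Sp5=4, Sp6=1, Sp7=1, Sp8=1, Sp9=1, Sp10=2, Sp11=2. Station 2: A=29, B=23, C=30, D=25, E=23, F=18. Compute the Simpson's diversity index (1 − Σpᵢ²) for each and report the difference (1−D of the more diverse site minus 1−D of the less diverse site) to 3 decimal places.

0.050

Station 1: N=17, proportions 0.05882, 0.11765, 0.05882, 0.05882, 0.23529, 0.05882, 0.05882, 0.05882, 0.05882, 0.11765, 0.11765, giving 1−D = 0.87889 (working shown to 5 dp, full precision carried).
Station 2: N=148, proportions 0.19595, 0.15541, 0.2027, 0.16892, 0.15541, 0.12162, giving 1−D = 0.82889.
Difference = |0.87889 − 0.82889| = 0.05000, i.e. 0.050 to 3 decimal places.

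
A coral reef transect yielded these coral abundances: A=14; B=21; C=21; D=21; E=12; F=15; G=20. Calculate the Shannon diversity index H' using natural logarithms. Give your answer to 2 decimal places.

1.92

Total N = 14+21+21+21+12+15+20 = 124, so the proportions are 0.1129, 0.1694, 0.1694, 0.1694, 0.0968, 0.121, 0.1613 (working shown to 4 dp, full precision carried).
Each pᵢ ln pᵢ term: 0.1129×(-2.1812)=-0.2463, 0.1694×(-1.7758)=-0.3007, 0.1694×(-1.7758)=-0.3007, 0.1694×(-1.7758)=-0.3007, 0.0968×(-2.3354)=-0.2260, 0.121×(-2.1122)=-0.2555, 0.1613×(-1.8245)=-0.2943.
Sum = -1.9243, so H' = 1.92.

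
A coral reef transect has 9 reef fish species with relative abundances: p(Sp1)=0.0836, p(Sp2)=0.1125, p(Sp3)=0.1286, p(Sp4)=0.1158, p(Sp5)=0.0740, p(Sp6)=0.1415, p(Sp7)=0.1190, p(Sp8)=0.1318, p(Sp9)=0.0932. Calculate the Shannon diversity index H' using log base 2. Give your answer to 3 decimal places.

3.142

Each pᵢ log₂ pᵢ term (working shown to 5 dp, full precision carried): 0.0836×(-3.58035)=-0.29932, 0.1125×(-3.15200)=-0.35460, 0.1286×(-2.95904)=-0.38053, 0.1158×(-3.11029)=-0.36017, 0.074×(-3.75633)=-0.27797, 0.1415×(-2.82113)=-0.39919, 0.119×(-3.07097)=-0.36545, 0.1318×(-2.92358)=-0.38533, 0.0932×(-3.42353)=-0.31907.
Sum = -3.14163, so H' = 3.142.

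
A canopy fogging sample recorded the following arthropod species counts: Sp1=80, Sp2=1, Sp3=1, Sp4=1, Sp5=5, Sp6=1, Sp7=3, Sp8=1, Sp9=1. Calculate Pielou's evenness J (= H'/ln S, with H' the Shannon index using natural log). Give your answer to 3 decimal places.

Total N = 80+1+1+1+5+1+3+1+1 = 94, so the proportions are 0.85106, 0.01064, 0.01064, 0.01064, 0.05319, 0.01064, 0.03191, 0.01064, 0.01064 (working shown to 5 dp, full precision carried).
H' = −Σ pᵢ ln pᵢ = −((-0.13725) + (-0.04833) + (-0.04833) + (-0.04833) + (-0.15606) + (-0.04833) + (-0.10994) + (-0.04833) + (-0.04833)) = 0.69324.
With S = 9 species, ln S = 2.19722, so J = 0.69324/2.19722 = 0.31551, i.e. 0.316 to 3 decimal places.

0.316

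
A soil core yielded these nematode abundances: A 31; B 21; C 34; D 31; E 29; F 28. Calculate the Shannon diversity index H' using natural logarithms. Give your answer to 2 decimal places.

1.78

Total N = 31+21+34+31+29+28 = 174, so the proportions are 0.1782, 0.1207, 0.1954, 0.1782, 0.1667, 0.1609 (working shown to 4 dp, full precision carried).
Each pᵢ ln pᵢ term: 0.1782×(-1.7251)=-0.3073, 0.1207×(-2.1145)=-0.2552, 0.1954×(-1.6327)=-0.3190, 0.1782×(-1.7251)=-0.3073, 0.1667×(-1.7918)=-0.2986, 0.1609×(-1.8269)=-0.2940.
Sum = -1.7815, so H' = 1.78.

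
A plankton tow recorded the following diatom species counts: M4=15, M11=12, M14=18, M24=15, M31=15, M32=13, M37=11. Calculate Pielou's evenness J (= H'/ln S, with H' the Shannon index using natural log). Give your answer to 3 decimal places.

Total N = 15+12+18+15+15+13+11 = 99, so the proportions are 0.15152, 0.12121, 0.18182, 0.15152, 0.15152, 0.13131, 0.11111 (working shown to 5 dp, full precision carried).
H' = −Σ pᵢ ln pᵢ = −((-0.28592) + (-0.25578) + (-0.30995) + (-0.28592) + (-0.28592) + (-0.26659) + (-0.24414)) = 1.93422.
With S = 7 species, ln S = 1.94591, so J = 1.93422/1.94591 = 0.99399, i.e. 0.994 to 3 decimal places.

0.994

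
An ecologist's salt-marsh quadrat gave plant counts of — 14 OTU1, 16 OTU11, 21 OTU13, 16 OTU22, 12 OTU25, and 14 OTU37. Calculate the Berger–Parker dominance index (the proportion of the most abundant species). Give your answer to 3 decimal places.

0.226

Total N = 14+16+21+16+12+14 = 93, so the proportions are 0.15054, 0.17204, 0.22581, 0.17204, 0.12903, 0.15054 (working shown to 5 dp, full precision carried).
The largest proportion is 0.22581, i.e. d = 0.226 to 3 decimal places.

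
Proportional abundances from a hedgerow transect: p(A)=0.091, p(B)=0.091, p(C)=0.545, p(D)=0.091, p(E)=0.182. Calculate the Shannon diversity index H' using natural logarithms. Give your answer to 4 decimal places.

1.2952

Each pᵢ ln pᵢ term (working shown to 6 dp, full precision carried): 0.091×(-2.396896)=-0.218118, 0.091×(-2.396896)=-0.218118, 0.545×(-0.606969)=-0.330798, 0.091×(-2.396896)=-0.218118, 0.182×(-1.703749)=-0.310082.
Sum = -1.295233, so H' = 1.2952.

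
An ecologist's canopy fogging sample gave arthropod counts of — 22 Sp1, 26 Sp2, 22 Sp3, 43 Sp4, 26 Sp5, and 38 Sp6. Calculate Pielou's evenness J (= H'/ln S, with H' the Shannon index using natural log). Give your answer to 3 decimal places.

Total N = 22+26+22+43+26+38 = 177, so the proportions are 0.12429, 0.14689, 0.12429, 0.24294, 0.14689, 0.21469 (working shown to 5 dp, full precision carried).
H' = −Σ pᵢ ln pᵢ = −((-0.25917) + (-0.28175) + (-0.25917) + (-0.34374) + (-0.28175) + (-0.33031)) = 1.75589.
With S = 6 species, ln S = 1.79176, so J = 1.75589/1.79176 = 0.97998, i.e. 0.980 to 3 decimal places.

0.980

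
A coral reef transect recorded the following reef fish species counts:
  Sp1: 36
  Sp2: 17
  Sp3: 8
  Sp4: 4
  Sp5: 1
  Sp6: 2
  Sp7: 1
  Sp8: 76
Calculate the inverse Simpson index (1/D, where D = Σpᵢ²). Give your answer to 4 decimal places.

2.8233

Total N = 36+17+8+4+1+2+1+76 = 145, so the proportions are 0.2482759, 0.1172414, 0.0551724, 0.0275862, 0.0068966, 0.0137931, 0.0068966, 0.5241379 (working shown to 7 dp, full precision carried).
D = 0.2482759² + 0.1172414² + 0.0551724² + 0.0275862² + 0.0068966² + 0.0137931² + 0.0068966² + 0.5241379² = 0.0616409 + 0.0137455 + 0.0030440 + 0.0007610 + 0.0000476 + 0.0001902 + 0.0000476 + 0.2747206 = 0.3541974.
So 1/D = 2.823285, i.e. 2.8233 to 4 decimal places.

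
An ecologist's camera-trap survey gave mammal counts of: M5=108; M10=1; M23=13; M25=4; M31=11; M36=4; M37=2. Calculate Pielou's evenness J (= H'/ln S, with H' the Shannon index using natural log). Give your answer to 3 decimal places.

0.474

Total N = 108+1+13+4+11+4+2 = 143, so the proportions are 0.75524, 0.00699, 0.09091, 0.02797, 0.07692, 0.02797, 0.01399 (working shown to 5 dp, full precision carried).
H' = −Σ pᵢ ln pᵢ = −((-0.21201) + (-0.03471) + (-0.21799) + (-0.10004) + (-0.19730) + (-0.10004) + (-0.05972)) = 0.92181.
With S = 7 species, ln S = 1.94591, so J = 0.92181/1.94591 = 0.47372, i.e. 0.474 to 3 decimal places.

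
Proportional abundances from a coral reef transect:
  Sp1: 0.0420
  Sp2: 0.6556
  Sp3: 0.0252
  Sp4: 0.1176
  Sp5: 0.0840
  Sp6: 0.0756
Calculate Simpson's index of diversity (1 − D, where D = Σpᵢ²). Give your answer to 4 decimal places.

D = 0.042² + 0.6556² + 0.0252² + 0.1176² + 0.084² + 0.0756² = 0.001764 + 0.429811 + 0.000635 + 0.013830 + 0.007056 + 0.005715 = 0.458812 (working shown to 6 dp, full precision carried).
So 1 − D = 0.541188, i.e. 0.5412 to 4 decimal places.

0.5412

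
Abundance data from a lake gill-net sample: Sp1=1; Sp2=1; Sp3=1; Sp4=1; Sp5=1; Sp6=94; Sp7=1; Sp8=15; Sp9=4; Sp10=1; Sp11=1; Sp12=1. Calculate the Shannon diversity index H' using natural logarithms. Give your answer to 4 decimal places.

Total N = 1+1+1+1+1+94+1+15+4+1+1+1 = 122, so the proportions are 0.008197, 0.008197, 0.008197, 0.008197, 0.008197, 0.770492, 0.008197, 0.122951, 0.032787, 0.008197, 0.008197, 0.008197 (working shown to 6 dp, full precision carried).
Each pᵢ ln pᵢ term: 0.008197×(-4.804021)=-0.039377, 0.008197×(-4.804021)=-0.039377, 0.008197×(-4.804021)=-0.039377, 0.008197×(-4.804021)=-0.039377, 0.008197×(-4.804021)=-0.039377, 0.770492×(-0.260726)=-0.200887, 0.008197×(-4.804021)=-0.039377, 0.122951×(-2.095971)=-0.257701, 0.032787×(-3.417727)=-0.112057, 0.008197×(-4.804021)=-0.039377, 0.008197×(-4.804021)=-0.039377, 0.008197×(-4.804021)=-0.039377.
Sum = -0.925040, so H' = 0.9250.

0.9250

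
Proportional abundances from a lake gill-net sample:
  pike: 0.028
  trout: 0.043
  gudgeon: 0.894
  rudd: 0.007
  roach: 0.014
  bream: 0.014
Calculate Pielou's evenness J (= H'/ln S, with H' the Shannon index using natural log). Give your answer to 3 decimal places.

H' = −Σ pᵢ ln pᵢ = −((-0.10012) + (-0.13530) + (-0.10017) + (-0.03473) + (-0.05976) + (-0.05976)) = 0.48985 (working shown to 5 dp, full precision carried).
With S = 6 species, ln S = 1.79176, so J = 0.48985/1.79176 = 0.27339, i.e. 0.273 to 3 decimal places.

0.273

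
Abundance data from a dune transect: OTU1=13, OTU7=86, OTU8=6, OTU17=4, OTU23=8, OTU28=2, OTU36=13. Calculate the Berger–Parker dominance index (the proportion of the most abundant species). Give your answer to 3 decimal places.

0.652

Total N = 13+86+6+4+8+2+13 = 132, so the proportions are 0.09848, 0.65152, 0.04545, 0.0303, 0.06061, 0.01515, 0.09848 (working shown to 5 dp, full precision carried).
The largest proportion is 0.65152, i.e. d = 0.652 to 3 decimal places.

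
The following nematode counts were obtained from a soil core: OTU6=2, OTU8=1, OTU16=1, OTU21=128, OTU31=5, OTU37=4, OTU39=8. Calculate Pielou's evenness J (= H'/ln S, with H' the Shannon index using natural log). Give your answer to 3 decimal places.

Total N = 2+1+1+128+5+4+8 = 149, so the proportions are 0.01342, 0.00671, 0.00671, 0.85906, 0.03356, 0.02685, 0.05369 (working shown to 5 dp, full precision carried).
H' = −Σ pᵢ ln pᵢ = −((-0.05786) + (-0.03358) + (-0.03358) + (-0.13051) + (-0.11391) + (-0.09712) + (-0.15702)) = 0.62358.
With S = 7 species, ln S = 1.94591, so J = 0.62358/1.94591 = 0.32046, i.e. 0.320 to 3 decimal places.

0.320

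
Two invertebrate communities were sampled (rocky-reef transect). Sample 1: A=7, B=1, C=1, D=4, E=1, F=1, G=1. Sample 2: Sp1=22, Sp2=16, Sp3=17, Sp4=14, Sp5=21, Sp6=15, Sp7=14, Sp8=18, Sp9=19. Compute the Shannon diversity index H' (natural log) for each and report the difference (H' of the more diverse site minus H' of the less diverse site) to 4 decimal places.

Sample 1: N=16, proportions 0.4375, 0.0625, 0.0625, 0.25, 0.0625, 0.0625, 0.0625, giving H' = 1.574679 (working shown to 6 dp, full precision carried).
Sample 2: N=156, proportions 0.141026, 0.102564, 0.108974, 0.089744, 0.134615, 0.096154, 0.089744, 0.115385, 0.121795, giving H' = 2.184796.
Difference = |1.574679 − 2.184796| = 0.610117, i.e. 0.6101 to 4 decimal places.

0.6101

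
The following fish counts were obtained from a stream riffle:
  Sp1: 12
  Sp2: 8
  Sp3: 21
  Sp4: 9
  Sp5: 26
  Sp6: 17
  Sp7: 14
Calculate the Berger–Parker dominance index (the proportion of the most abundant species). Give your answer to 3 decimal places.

0.243

Total N = 12+8+21+9+26+17+14 = 107, so the proportions are 0.11215, 0.07477, 0.19626, 0.08411, 0.24299, 0.15888, 0.13084 (working shown to 5 dp, full precision carried).
The largest proportion is 0.24299, i.e. d = 0.243 to 3 decimal places.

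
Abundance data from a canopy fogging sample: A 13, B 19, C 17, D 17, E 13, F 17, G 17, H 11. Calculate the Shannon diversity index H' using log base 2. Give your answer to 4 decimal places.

2.9790

Total N = 13+19+17+17+13+17+17+11 = 124, so the proportions are 0.104839, 0.153226, 0.137097, 0.137097, 0.104839, 0.137097, 0.137097, 0.08871 (working shown to 6 dp, full precision carried).
Each pᵢ log₂ pᵢ term: 0.104839×(-3.253757)=-0.341120, 0.153226×(-2.706269)=-0.414670, 0.137097×(-2.866733)=-0.393020, 0.137097×(-2.866733)=-0.393020, 0.104839×(-3.253757)=-0.341120, 0.137097×(-2.866733)=-0.393020, 0.137097×(-2.866733)=-0.393020, 0.08871×(-3.494765)=-0.310019.
Sum = -2.979009, so H' = 2.9790.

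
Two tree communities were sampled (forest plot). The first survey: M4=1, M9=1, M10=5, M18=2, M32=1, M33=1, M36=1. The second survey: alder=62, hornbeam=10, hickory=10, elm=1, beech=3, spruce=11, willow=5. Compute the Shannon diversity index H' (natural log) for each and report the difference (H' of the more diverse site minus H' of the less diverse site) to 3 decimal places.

0.404

The first survey: N=12, proportions 0.08333, 0.08333, 0.41667, 0.16667, 0.08333, 0.08333, 0.08333, giving H' = 1.69878 (working shown to 5 dp, full precision carried).
The second survey: N=102, proportions 0.60784, 0.09804, 0.09804, 0.0098, 0.02941, 0.10784, 0.04902, giving H' = 1.29503.
Difference = |1.69878 − 1.29503| = 0.40375, i.e. 0.404 to 3 decimal places.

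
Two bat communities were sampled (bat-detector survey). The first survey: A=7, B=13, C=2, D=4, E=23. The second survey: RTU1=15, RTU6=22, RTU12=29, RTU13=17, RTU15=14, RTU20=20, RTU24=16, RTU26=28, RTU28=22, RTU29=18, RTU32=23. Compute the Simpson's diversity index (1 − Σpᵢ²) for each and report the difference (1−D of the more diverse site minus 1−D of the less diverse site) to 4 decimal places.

The first survey: N=49, proportions 0.142857, 0.265306, 0.040816, 0.081633, 0.469388, giving 1−D = 0.680550 (working shown to 6 dp, full precision carried).
The second survey: N=224, proportions 0.066964, 0.098214, 0.129464, 0.075893, 0.0625, 0.089286, 0.071429, 0.125, 0.098214, 0.080357, 0.102679, giving 1−D = 0.904098.
Difference = |0.680550 − 0.904098| = 0.223548, i.e. 0.2235 to 4 decimal places.

0.2235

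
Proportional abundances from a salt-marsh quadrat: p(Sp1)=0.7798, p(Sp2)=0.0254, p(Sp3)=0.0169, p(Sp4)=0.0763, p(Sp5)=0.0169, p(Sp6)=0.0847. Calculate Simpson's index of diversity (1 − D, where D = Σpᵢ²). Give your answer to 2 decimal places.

0.38

D = 0.7798² + 0.0254² + 0.0169² + 0.0763² + 0.0169² + 0.0847² = 0.6081 + 0.0006 + 0.0003 + 0.0058 + 0.0003 + 0.0072 = 0.6223 (working shown to 4 dp, full precision carried).
So 1 − D = 0.3777, i.e. 0.38 to 2 decimal places.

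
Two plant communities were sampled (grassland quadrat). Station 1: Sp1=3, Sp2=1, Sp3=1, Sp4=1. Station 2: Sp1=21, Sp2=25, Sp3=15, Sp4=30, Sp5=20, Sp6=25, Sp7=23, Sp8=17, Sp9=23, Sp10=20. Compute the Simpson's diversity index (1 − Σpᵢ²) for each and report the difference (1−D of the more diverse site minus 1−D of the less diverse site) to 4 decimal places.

Station 1: N=6, proportions 0.5, 0.166667, 0.166667, 0.166667, giving 1−D = 0.666667 (working shown to 6 dp, full precision carried).
Station 2: N=219, proportions 0.09589, 0.114155, 0.068493, 0.136986, 0.091324, 0.114155, 0.105023, 0.077626, 0.105023, 0.091324, giving 1−D = 0.896520.
Difference = |0.666667 − 0.896520| = 0.229853, i.e. 0.2299 to 4 decimal places.

0.2299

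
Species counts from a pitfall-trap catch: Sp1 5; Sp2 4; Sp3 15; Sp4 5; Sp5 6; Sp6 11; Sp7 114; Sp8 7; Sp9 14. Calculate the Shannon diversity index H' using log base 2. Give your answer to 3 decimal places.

2.001

Total N = 5+4+15+5+6+11+114+7+14 = 181, so the proportions are 0.02762, 0.0221, 0.08287, 0.02762, 0.03315, 0.06077, 0.62983, 0.03867, 0.07735 (working shown to 5 dp, full precision carried).
Each pᵢ log₂ pᵢ term: 0.02762×(-5.17792)=-0.14304, 0.0221×(-5.49985)=-0.12154, 0.08287×(-3.59296)=-0.29776, 0.02762×(-5.17792)=-0.14304, 0.03315×(-4.91488)=-0.16292, 0.06077×(-4.04041)=-0.24555, 0.62983×(-0.66696)=-0.42007, 0.03867×(-4.69249)=-0.18148, 0.07735×(-3.69249)=-0.28561.
Sum = -2.00101, so H' = 2.001.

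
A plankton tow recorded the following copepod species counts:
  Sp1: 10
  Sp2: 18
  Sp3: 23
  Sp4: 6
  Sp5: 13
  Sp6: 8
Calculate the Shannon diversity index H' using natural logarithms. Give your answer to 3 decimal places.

Total N = 10+18+23+6+13+8 = 78, so the proportions are 0.12821, 0.23077, 0.29487, 0.07692, 0.16667, 0.10256 (working shown to 5 dp, full precision carried).
Each pᵢ ln pᵢ term: 0.12821×(-2.05412)=-0.26335, 0.23077×(-1.46634)=-0.33839, 0.29487×(-1.22121)=-0.36010, 0.07692×(-2.56495)=-0.19730, 0.16667×(-1.79176)=-0.29863, 0.10256×(-2.27727)=-0.23357.
Sum = -1.69133, so H' = 1.691.

1.691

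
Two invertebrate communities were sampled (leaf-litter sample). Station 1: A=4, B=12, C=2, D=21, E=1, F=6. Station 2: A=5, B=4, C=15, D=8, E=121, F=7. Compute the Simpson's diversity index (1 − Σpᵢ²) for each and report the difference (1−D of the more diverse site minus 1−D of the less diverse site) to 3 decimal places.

Station 1: N=46, proportions 0.08696, 0.26087, 0.04348, 0.45652, 0.02174, 0.13043, giving 1−D = 0.69660 (working shown to 5 dp, full precision carried).
Station 2: N=160, proportions 0.03125, 0.025, 0.09375, 0.05, 0.75625, 0.04375, giving 1−D = 0.41328.
Difference = |0.69660 − 0.41328| = 0.28332, i.e. 0.283 to 3 decimal places.

0.283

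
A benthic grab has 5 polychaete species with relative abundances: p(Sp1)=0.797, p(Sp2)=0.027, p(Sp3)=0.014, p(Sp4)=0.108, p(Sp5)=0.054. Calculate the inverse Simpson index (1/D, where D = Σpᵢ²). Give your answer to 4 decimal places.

1.5368

D = 0.797² + 0.027² + 0.014² + 0.108² + 0.054² = 0.6352090 + 0.0007290 + 0.0001960 + 0.0116640 + 0.0029160 = 0.6507140 (working shown to 7 dp, full precision carried).
So 1/D = 1.536773, i.e. 1.5368 to 4 decimal places.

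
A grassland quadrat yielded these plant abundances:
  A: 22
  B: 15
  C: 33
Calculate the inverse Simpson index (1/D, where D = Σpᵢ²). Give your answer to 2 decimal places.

Total N = 22+15+33 = 70, so the proportions are 0.31429, 0.21429, 0.47143 (working shown to 5 dp, full precision carried).
D = 0.31429² + 0.21429² + 0.47143² = 0.09878 + 0.04592 + 0.22224 = 0.36694.
So 1/D = 2.7253, i.e. 2.73 to 2 decimal places.

2.73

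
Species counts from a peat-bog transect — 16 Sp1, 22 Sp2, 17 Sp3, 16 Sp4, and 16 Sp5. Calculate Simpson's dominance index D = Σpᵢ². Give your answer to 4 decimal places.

0.2036

Total N = 16+22+17+16+16 = 87, so the proportions are 0.183908, 0.252874, 0.195402, 0.183908, 0.183908 (working shown to 6 dp, full precision carried).
D = 0.183908² + 0.252874² + 0.195402² + 0.183908² + 0.183908² = 0.033822 + 0.063945 + 0.038182 + 0.033822 + 0.033822 = 0.203594.
To 4 decimal places, D = 0.2036.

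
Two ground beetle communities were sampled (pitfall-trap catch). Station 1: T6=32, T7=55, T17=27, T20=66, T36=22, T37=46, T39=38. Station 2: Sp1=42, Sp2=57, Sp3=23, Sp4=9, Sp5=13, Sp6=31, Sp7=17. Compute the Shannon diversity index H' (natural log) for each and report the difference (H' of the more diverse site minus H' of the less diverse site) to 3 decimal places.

0.101

Station 1: N=286, proportions 0.111888, 0.192308, 0.094406, 0.230769, 0.076923, 0.160839, 0.132867, giving H' = 1.882704 (working shown to 6 dp, full precision carried).
Station 2: N=192, proportions 0.21875, 0.296875, 0.119792, 0.046875, 0.067708, 0.161458, 0.088542, giving H' = 1.782027.
Difference = |1.882704 − 1.782027| = 0.100677, i.e. 0.101 to 3 decimal places.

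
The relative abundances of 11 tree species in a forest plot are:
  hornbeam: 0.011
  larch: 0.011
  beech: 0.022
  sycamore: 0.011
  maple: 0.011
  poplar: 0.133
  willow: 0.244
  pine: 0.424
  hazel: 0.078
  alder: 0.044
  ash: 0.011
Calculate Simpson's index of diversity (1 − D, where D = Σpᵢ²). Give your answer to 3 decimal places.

0.734

D = 0.011² + 0.011² + 0.022² + 0.011² + 0.011² + 0.133² + 0.244² + 0.424² + 0.078² + 0.044² + 0.011² = 0.00012 + 0.00012 + 0.00048 + 0.00012 + 0.00012 + 0.01769 + 0.05954 + 0.17978 + 0.00608 + 0.00194 + 0.00012 = 0.26611 (working shown to 5 dp, full precision carried).
So 1 − D = 0.73389, i.e. 0.734 to 3 decimal places.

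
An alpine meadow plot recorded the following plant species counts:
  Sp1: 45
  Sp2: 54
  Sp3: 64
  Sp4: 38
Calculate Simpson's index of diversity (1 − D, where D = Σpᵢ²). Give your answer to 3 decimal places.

0.741

Total N = 45+54+64+38 = 201, so the proportions are 0.22388, 0.26866, 0.31841, 0.18905 (working shown to 5 dp, full precision carried).
D = 0.22388² + 0.26866² + 0.31841² + 0.18905² = 0.05012 + 0.07218 + 0.10138 + 0.03574 = 0.25942.
So 1 − D = 0.74058, i.e. 0.741 to 3 decimal places.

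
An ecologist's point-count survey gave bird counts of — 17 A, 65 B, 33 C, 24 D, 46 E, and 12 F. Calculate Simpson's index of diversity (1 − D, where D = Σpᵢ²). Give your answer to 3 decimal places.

Total N = 17+65+33+24+46+12 = 197, so the proportions are 0.08629, 0.32995, 0.16751, 0.12183, 0.2335, 0.06091 (working shown to 5 dp, full precision carried).
D = 0.08629² + 0.32995² + 0.16751² + 0.12183² + 0.2335² + 0.06091² = 0.00745 + 0.10887 + 0.02806 + 0.01484 + 0.05452 + 0.00371 = 0.21745.
So 1 − D = 0.78255, i.e. 0.783 to 3 decimal places.

0.783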